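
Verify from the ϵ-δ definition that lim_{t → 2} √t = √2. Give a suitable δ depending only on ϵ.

Let ϵ > 0 be given. We want δ > 0 such that 0 < |t − 2| < δ implies |√t − √2| < ϵ.
Multiplying by the conjugate, |√t − √2| = |t − 2|/(√t + √2).
Restrict δ ≤ 2 so that |t − 2| < 2 forces t > 0, and then √t + √2 > √2.
Hence |√t − √2| < |t − 2|/√2, which is < ϵ once |t − 2| < √2·ϵ.
Take δ = min(2, √2·ϵ). If 0 < |t − 2| < δ then t > 0 and |√t − √2| < |t − 2|/√2 < ϵ.

δ = min(2, √2·ϵ)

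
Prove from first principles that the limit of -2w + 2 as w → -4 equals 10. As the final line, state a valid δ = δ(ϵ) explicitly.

δ = ϵ/2

Fix ϵ > 0. We need δ > 0 so that 0 < |w + 4| < δ implies |(-2w + 2) − 10| < ϵ.
|(-2w + 2) − 10| = |-2w - 8| = 2|w + 4|.
So 2|w + 4| < ϵ exactly when |w + 4| < ϵ/2.
Take δ = ϵ/2. If 0 < |w + 4| < δ then |(-2w + 2) − 10| = 2|w + 4| < 2·(ϵ/2) = ϵ.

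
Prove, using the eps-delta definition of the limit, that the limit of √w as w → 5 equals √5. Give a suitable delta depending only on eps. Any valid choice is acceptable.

Fix eps > 0. We want delta > 0 such that 0 < |w − 5| < delta implies |√w − √5| < eps.
Multiplying by the conjugate, |√w − √5| = |w − 5|/(√w + √5).
Restrict delta ≤ 5 so that |w − 5| < 5 forces w > 0, and then √w + √5 > √5.
Hence |√w − √5| < |w − 5|/√5, which is < eps once |w − 5| < √5·eps.
Take delta = min(5, √5·eps). If 0 < |w − 5| < delta then w > 0 and |√w − √5| < |w − 5|/√5 < eps.

delta = min(5, √5·eps)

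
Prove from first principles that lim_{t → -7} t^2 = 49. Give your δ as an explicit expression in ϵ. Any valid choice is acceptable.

Suppose ϵ > 0. We seek δ > 0 with 0 < |t + 7| < δ ⇒ |t^2 − 49| < ϵ.
Factor: t^2 − 49 = (t + 7)(t - 7), so |t^2 − 49| = |t + 7|·|t - 7|.
Restrict δ ≤ 1. Then |t + 7| < 1 gives |t| < 8, so by the triangle inequality |t - 7| ≤ 8 + 7 = 15.
Hence |t^2 − 49| ≤ 15|t + 7|, which is < ϵ once |t + 7| < ϵ/15.
Take δ = min(1, ϵ/15). If 0 < |t + 7| < δ then both bounds hold and |t^2 − 49| ≤ 15|t + 7| < 15·(ϵ/15) = ϵ.

δ = min(1, ϵ/15)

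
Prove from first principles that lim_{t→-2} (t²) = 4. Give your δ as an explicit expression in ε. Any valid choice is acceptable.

δ = min(1, ε/5)

Suppose ε > 0. We seek δ > 0 with 0 < |t + 2| < δ ⇒ |t² − 4| < ε.
Factor: t² − 4 = (t + 2)(t - 2), so |t² − 4| = |t + 2|·|t - 2|.
Restrict δ ≤ 1. Then |t + 2| < 1 gives |t| < 3, so by the triangle inequality |t - 2| ≤ 3 + 2 = 5.
Hence |t² − 4| ≤ 5|t + 2|, which is < ε once |t + 2| < ε/5.
Take δ = min(1, ε/5). If 0 < |t + 2| < δ then both bounds hold and |t² − 4| ≤ 5|t + 2| < 5·(ε/5) = ε.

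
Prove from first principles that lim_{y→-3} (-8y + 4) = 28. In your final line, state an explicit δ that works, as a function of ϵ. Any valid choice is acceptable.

Fix ϵ > 0. We need δ > 0 so that 0 < |y + 3| < δ implies |(-8y + 4) − 28| < ϵ.
Since (-8y + 4) − 28 = -8(y + 3), we have |(-8y + 4) − 28| = 8|y + 3|.
So 8|y + 3| < ϵ exactly when |y + 3| < ϵ/8.
Choosing δ = ϵ/8 gives |(-8y + 4) − 28| = 8|y + 3| < ϵ whenever |y + 3| < δ.

δ = ϵ/8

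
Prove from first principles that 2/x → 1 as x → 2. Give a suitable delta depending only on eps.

Suppose eps > 0. We seek delta > 0 such that 0 < |x − 2| < delta implies |2/x − 1| < eps.
|2/x − 1| = 2·|2 − x|/(2·|x|) = 2|x − 2|/(2|x|).
Restrict delta ≤ 1. Then |x − 2| < 1 gives |x| > 1, so 2|x| > 2.
Then |2/x − 1| < 2|x − 2|/2, which is < eps when |x − 2| < eps.
Take delta = min(1, eps). Then 0 < |x − 2| < delta gives both |x − 2| < 1 and |x − 2| < eps, so |2/x − 1| < eps.

delta = min(1, eps)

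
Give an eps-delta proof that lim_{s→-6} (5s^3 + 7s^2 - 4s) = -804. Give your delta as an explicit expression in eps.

delta = min(1, eps/540)

Fix eps > 0. We want delta > 0 such that 0 < |s + 6| < delta implies |(5s^3 + 7s^2 - 4s) + 804| < eps.
(5s^3 + 7s^2 - 4s) + 804 = 5s^3 + 7s^2 - 4s + 804 = (s + 6)(5s^2 - 23s + 134).
So |(5s^3 + 7s^2 - 4s) + 804| = |s + 6|·|5s^2 - 23s + 134|.
Require delta ≤ 1. Then |s + 6| < 1 gives |s| < 7, and by the triangle inequality |5s^2 - 23s + 134| ≤ 5·7^2 + 23·7 + 134 = 540.
Hence |(5s^3 + 7s^2 - 4s) + 804| ≤ 540|s + 6| < eps provided |s + 6| < eps/540.
Choosing delta = min(1, eps/540) ensures both conditions, hence |(5s^3 + 7s^2 - 4s) + 804| < eps.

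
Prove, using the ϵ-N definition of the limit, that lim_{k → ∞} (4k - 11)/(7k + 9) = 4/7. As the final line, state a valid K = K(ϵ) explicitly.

Let ϵ > 0 be given. For k ≥ 1, |(4k - 11)/(7k + 9) − (4/7)| = |-113|/(7(7k + 9)) = 113/(7(7k + 9)).
Since 7k + 9 ≥ 7k for k ≥ 1, this is ≤ 113/(7·7k) = (113/49)/k.
So |(4k - 11)/(7k + 9) − (4/7)| < ϵ whenever k > (113/49)/ϵ.
Take K = (113/49)/ϵ. If k > K then |(4k - 11)/(7k + 9) − (4/7)| ≤ (113/49)/k < ϵ.

K = (113/49)/ϵ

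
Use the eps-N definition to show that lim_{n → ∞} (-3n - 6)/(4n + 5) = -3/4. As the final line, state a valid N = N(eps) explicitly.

Let eps > 0. For n ≥ 1, |(-3n - 6)/(4n + 5) + 3/4| = |-9|/(4(4n + 5)) = 9/(4(4n + 5)).
Since 4n + 5 ≥ 4n for n ≥ 1, this is ≤ 9/(4·4n) = (9/16)/n.
So |(-3n - 6)/(4n + 5) + 3/4| < eps whenever n > (9/16)/eps.
Take N = (9/16)/eps. If n > N then |(-3n - 6)/(4n + 5) + 3/4| ≤ (9/16)/n < eps.

N = (9/16)/eps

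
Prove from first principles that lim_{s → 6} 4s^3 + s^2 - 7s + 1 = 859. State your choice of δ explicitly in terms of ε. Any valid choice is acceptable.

δ = min(1, ε/514)

Let ε > 0. We want δ > 0 such that 0 < |s − 6| < δ implies |(4s^3 + s^2 - 7s + 1) − 859| < ε.
(4s^3 + s^2 - 7s + 1) − 859 = 4s^3 + s^2 - 7s - 858 = (s − 6)(4s^2 + 25s + 143).
So |(4s^3 + s^2 - 7s + 1) − 859| = |s − 6|·|4s^2 + 25s + 143|.
Require δ ≤ 1. Then |s − 6| < 1 gives |s| < 7, and by the triangle inequality |4s^2 + 25s + 143| ≤ 4·7^2 + 25·7 + 143 = 514.
Hence |(4s^3 + s^2 - 7s + 1) − 859| ≤ 514|s − 6| < ε provided |s − 6| < ε/514.
Choosing δ = min(1, ε/514) ensures both conditions, hence |(4s^3 + s^2 - 7s + 1) − 859| < ε.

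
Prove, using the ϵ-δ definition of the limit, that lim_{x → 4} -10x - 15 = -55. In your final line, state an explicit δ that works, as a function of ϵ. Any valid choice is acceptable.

Let ϵ > 0 be given. We need δ > 0 so that 0 < |x − 4| < δ implies |(-10x - 15) + 55| < ϵ.
|(-10x - 15) + 55| = |-10x + 40| = 10|x − 4|.
So 10|x − 4| < ϵ exactly when |x − 4| < ϵ/10.
Choosing δ = ϵ/10 gives |(-10x - 15) + 55| = 10|x − 4| < ϵ whenever |x − 4| < δ.

δ = ϵ/10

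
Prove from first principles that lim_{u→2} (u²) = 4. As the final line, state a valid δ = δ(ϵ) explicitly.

Fix ϵ > 0. We seek δ > 0 with 0 < |u − 2| < δ ⇒ |u² − 4| < ϵ.
Factor: u² − 4 = (u − 2)(u + 2), so |u² − 4| = |u − 2|·|u + 2|.
Impose δ ≤ 1 so that |u| < 3; then |u + 2| ≤ 5.
Hence |u² − 4| ≤ 5|u − 2|, which is < ϵ once |u − 2| < ϵ/5.
Take δ = min(1, ϵ/5). If 0 < |u − 2| < δ then both bounds hold and |u² − 4| ≤ 5|u − 2| < 5·(ϵ/5) = ϵ.

δ = min(1, ϵ/5)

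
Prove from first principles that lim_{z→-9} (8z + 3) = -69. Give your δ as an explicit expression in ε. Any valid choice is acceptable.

δ = ε/8

Suppose ε > 0. We need δ > 0 so that 0 < |z + 9| < δ implies |(8z + 3) + 69| < ε.
Since (8z + 3) + 69 = 8(z + 9), we have |(8z + 3) + 69| = 8|z + 9|.
Thus it suffices that |z + 9| < ε/8.
Choosing δ = ε/8 gives |(8z + 3) + 69| = 8|z + 9| < ε whenever |z + 9| < δ.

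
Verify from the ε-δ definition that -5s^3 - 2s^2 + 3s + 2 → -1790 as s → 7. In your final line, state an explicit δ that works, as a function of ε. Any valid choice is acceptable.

δ = min(2, ε/994)

Suppose ε > 0. We want δ > 0 such that 0 < |s − 7| < δ implies |(-5s^3 - 2s^2 + 3s + 2) + 1790| < ε.
(-5s^3 - 2s^2 + 3s + 2) + 1790 = -5s^3 - 2s^2 + 3s + 1792 = (s − 7)(-5s^2 - 37s - 256).
So |(-5s^3 - 2s^2 + 3s + 2) + 1790| = |s − 7|·|-5s^2 - 37s - 256|.
Assume first that |s − 7| < 2, so |s| < 9. Then |-5s^2 - 37s - 256| ≤ 5·9^2 + 37·9 + 256 = 994.
Hence |(-5s^3 - 2s^2 + 3s + 2) + 1790| ≤ 994|s − 7| < ε provided |s − 7| < ε/994.
Take δ = min(2, ε/994). Then 0 < |s − 7| < δ gives both |s − 7| < 2 and |s − 7| < ε/994, so |(-5s^3 - 2s^2 + 3s + 2) + 1790| < ε.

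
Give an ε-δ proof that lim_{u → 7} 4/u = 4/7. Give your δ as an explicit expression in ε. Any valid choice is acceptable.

Suppose ε > 0. We seek δ > 0 such that 0 < |u − 7| < δ implies |4/u − (4/7)| < ε.
|4/u − (4/7)| = 4·|7 − u|/(7·|u|) = 4|u − 7|/(7|u|).
Restrict δ ≤ 7/2. Then |u − 7| < 7/2 gives |u| > 7/2, so 7|u| > 49/2.
Then |4/u − (4/7)| < 4|u − 7|/(49/2), which is < ε when |u − 7| < (49/8)ε.
Take δ = min(7/2, (49/8)ε). Then 0 < |u − 7| < δ gives both |u − 7| < 7/2 and |u − 7| < (49/8)ε, so |4/u − (4/7)| < ε.

δ = min(7/2, (49/8)ε)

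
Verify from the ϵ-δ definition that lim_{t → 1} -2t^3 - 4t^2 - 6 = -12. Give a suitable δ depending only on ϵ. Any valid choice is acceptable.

Fix ϵ > 0. We want δ > 0 such that 0 < |t − 1| < δ implies |(-2t^3 - 4t^2 - 6) + 12| < ϵ.
(-2t^3 - 4t^2 - 6) + 12 = -2t^3 - 4t^2 + 6 = (t − 1)(-2t^2 - 6t - 6).
So |(-2t^3 - 4t^2 - 6) + 12| = |t − 1|·|-2t^2 - 6t - 6|.
Require δ ≤ 1. Then |t − 1| < 1 gives |t| < 2, and by the triangle inequality |-2t^2 - 6t - 6| ≤ 2·2^2 + 6·2 + 6 = 26.
Hence |(-2t^3 - 4t^2 - 6) + 12| ≤ 26|t − 1| < ϵ provided |t − 1| < ϵ/26.
Take δ = min(1, ϵ/26). Then 0 < |t − 1| < δ gives both |t − 1| < 1 and |t − 1| < ϵ/26, so |(-2t^3 - 4t^2 - 6) + 12| < ϵ.

δ = min(1, ϵ/26)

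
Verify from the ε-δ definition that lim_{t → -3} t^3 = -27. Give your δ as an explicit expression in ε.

Let ε > 0. We seek δ > 0 with 0 < |t + 3| < δ ⇒ |t^3 + 27| < ε.
Factor: t^3 + 27 = (t + 3)(t^2 - 3t + 9), so |t^3 + 27| = |t + 3|·|t^2 - 3t + 9|.
Restrict δ ≤ 1. Then |t + 3| < 1 gives |t| < 4, so by the triangle inequality |t^2 - 3t + 9| ≤ 4^2 + 3·4 + 9 = 37.
Hence |t^3 + 27| ≤ 37|t + 3|, which is < ε once |t + 3| < ε/37.
Take δ = min(1, ε/37). If 0 < |t + 3| < δ then both bounds hold and |t^3 + 27| ≤ 37|t + 3| < 37·(ε/37) = ε.

δ = min(1, ε/37)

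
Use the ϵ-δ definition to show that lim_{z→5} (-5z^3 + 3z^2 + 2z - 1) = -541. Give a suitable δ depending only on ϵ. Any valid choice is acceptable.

δ = min(2, ϵ/507)

Let ϵ > 0 be given. We want δ > 0 such that 0 < |z − 5| < δ implies |(-5z^3 + 3z^2 + 2z - 1) + 541| < ϵ.
(-5z^3 + 3z^2 + 2z - 1) + 541 = -5z^3 + 3z^2 + 2z + 540 = (z − 5)(-5z^2 - 22z - 108).
So |(-5z^3 + 3z^2 + 2z - 1) + 541| = |z − 5|·|-5z^2 - 22z - 108|.
Assume first that |z − 5| < 2, so |z| < 7. Then |-5z^2 - 22z - 108| ≤ 5·7^2 + 22·7 + 108 = 507.
Hence |(-5z^3 + 3z^2 + 2z - 1) + 541| ≤ 507|z − 5| < ϵ provided |z − 5| < ϵ/507.
Take δ = min(2, ϵ/507). Then 0 < |z − 5| < δ gives both |z − 5| < 2 and |z − 5| < ϵ/507, so |(-5z^3 + 3z^2 + 2z - 1) + 541| < ϵ.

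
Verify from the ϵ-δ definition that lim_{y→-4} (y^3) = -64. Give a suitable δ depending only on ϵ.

δ = min(1, ϵ/61)

Suppose ϵ > 0. We seek δ > 0 with 0 < |y + 4| < δ ⇒ |y^3 + 64| < ϵ.
Factor: y^3 + 64 = (y + 4)(y^2 - 4y + 16), so |y^3 + 64| = |y + 4|·|y^2 - 4y + 16|.
Restrict δ ≤ 1. Then |y + 4| < 1 gives |y| < 5, so by the triangle inequality |y^2 - 4y + 16| ≤ 5^2 + 4·5 + 16 = 61.
Hence |y^3 + 64| ≤ 61|y + 4|, which is < ϵ once |y + 4| < ϵ/61.
Take δ = min(1, ϵ/61). If 0 < |y + 4| < δ then both bounds hold and |y^3 + 64| ≤ 61|y + 4| < 61·(ϵ/61) = ϵ.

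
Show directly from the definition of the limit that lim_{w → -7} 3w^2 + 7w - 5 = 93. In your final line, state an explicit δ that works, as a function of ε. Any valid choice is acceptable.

δ = min(1, ε/38)

Let ε > 0. We want δ > 0 such that 0 < |w + 7| < δ implies |(3w^2 + 7w - 5) − 93| < ε.
(3w^2 + 7w - 5) − 93 = 3w^2 + 7w - 98 = (w + 7)(3w - 14).
So |(3w^2 + 7w - 5) − 93| = |w + 7|·|3w - 14|.
Require δ ≤ 1. Then |w + 7| < 1 gives |w| < 8, and by the triangle inequality |3w - 14| ≤ 3·8 + 14 = 38.
Hence |(3w^2 + 7w - 5) − 93| ≤ 38|w + 7| < ε provided |w + 7| < ε/38.
Choosing δ = min(1, ε/38) ensures both conditions, hence |(3w^2 + 7w - 5) − 93| < ε.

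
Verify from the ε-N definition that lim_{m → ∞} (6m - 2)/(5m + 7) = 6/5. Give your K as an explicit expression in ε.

K = (52/25)/ε

Let ε > 0. For m ≥ 1, |(6m - 2)/(5m + 7) − (6/5)| = |-52|/(5(5m + 7)) = 52/(5(5m + 7)).
Since 5m + 7 ≥ 5m for m ≥ 1, this is ≤ 52/(5·5m) = (52/25)/m.
So |(6m - 2)/(5m + 7) − (6/5)| < ε whenever m > (52/25)/ε.
Take K = (52/25)/ε. If m > K then |(6m - 2)/(5m + 7) − (6/5)| ≤ (52/25)/m < ε.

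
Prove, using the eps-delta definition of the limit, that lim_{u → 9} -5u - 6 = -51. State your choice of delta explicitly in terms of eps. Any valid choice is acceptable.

delta = eps/5

Let eps > 0 be given. We need delta > 0 so that 0 < |u − 9| < delta implies |(-5u - 6) + 51| < eps.
|(-5u - 6) + 51| = |-5u + 45| = 5|u − 9|.
Thus it suffices that |u − 9| < eps/5.
Choosing delta = eps/5 gives |(-5u - 6) + 51| = 5|u − 9| < eps whenever |u − 9| < delta.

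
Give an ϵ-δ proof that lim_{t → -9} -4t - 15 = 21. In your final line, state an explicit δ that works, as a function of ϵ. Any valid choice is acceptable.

δ = ϵ/4

Fix ϵ > 0. We need δ > 0 so that 0 < |t + 9| < δ implies |(-4t - 15) − 21| < ϵ.
|(-4t - 15) − 21| = |-4t - 36| = 4|t + 9|.
So 4|t + 9| < ϵ exactly when |t + 9| < ϵ/4.
Choosing δ = ϵ/4 gives |(-4t - 15) − 21| = 4|t + 9| < ϵ whenever |t + 9| < δ.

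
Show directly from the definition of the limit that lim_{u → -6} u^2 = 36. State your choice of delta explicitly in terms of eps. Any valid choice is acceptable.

delta = min(1, eps/13)

Suppose eps > 0. We seek delta > 0 with 0 < |u + 6| < delta ⇒ |u^2 − 36| < eps.
Factor: u^2 − 36 = (u + 6)(u - 6), so |u^2 − 36| = |u + 6|·|u - 6|.
Impose delta ≤ 1 so that |u| < 7; then |u - 6| ≤ 13.
Hence |u^2 − 36| ≤ 13|u + 6|, which is < eps once |u + 6| < eps/13.
Take delta = min(1, eps/13). If 0 < |u + 6| < delta then both bounds hold and |u^2 − 36| ≤ 13|u + 6| < 13·(eps/13) = eps.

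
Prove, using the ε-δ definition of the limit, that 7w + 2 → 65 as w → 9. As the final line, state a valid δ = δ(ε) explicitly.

Let ε > 0. We need δ > 0 so that 0 < |w − 9| < δ implies |(7w + 2) − 65| < ε.
|(7w + 2) − 65| = |7w - 63| = 7|w − 9|.
So 7|w − 9| < ε exactly when |w − 9| < ε/7.
Take δ = ε/7. If 0 < |w − 9| < δ then |(7w + 2) − 65| = 7|w − 9| < 7·(ε/7) = ε.

δ = ε/7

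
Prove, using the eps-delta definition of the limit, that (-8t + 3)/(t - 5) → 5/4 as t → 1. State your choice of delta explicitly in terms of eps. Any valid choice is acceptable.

Let eps > 0 be given. We want delta > 0 with 0 < |t − 1| < delta ⇒ |(-8t + 3)/(t - 5) − (5/4)| < eps.
Combining over a common denominator, (-8t + 3)/(t - 5) − (5/4) = [(-8t + 3)·(-4) − (-5)·(t - 5)] / [(-4)·(t - 5)] = 37(t − 1) / ((-4)(t - 5)).
So |(-8t + 3)/(t - 5) − (5/4)| = 37|t − 1| / (4·|t − 5|).
Restrict delta ≤ 2. Then |t − 1| < 2 gives |t − 5| = |(t − 1) + (-4)| ≥ 4 − 2 = 2.
Hence |(-8t + 3)/(t - 5) − (5/4)| < 37|t − 1|/(4·2) = (37/8)|t − 1|, which is < eps once |t − 1| < (8/37)eps.
Take delta = min(2, (8/37)eps). Then 0 < |t − 1| < delta forces both bounds, so |(-8t + 3)/(t - 5) − (5/4)| < eps.

delta = min(2, (8/37)eps)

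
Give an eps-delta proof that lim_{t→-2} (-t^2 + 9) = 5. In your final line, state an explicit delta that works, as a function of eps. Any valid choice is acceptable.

Fix eps > 0. We want delta > 0 such that 0 < |t + 2| < delta implies |(-t^2 + 9) − 5| < eps.
(-t^2 + 9) − 5 = -t^2 + 4 = (t + 2)(-t + 2).
So |(-t^2 + 9) − 5| = |t + 2|·|-t + 2|.
Require delta ≤ 2. Then |t + 2| < 2 gives |t| < 4, and by the triangle inequality |-t + 2| ≤ 4 + 2 = 6.
Hence |(-t^2 + 9) − 5| ≤ 6|t + 2| < eps provided |t + 2| < eps/6.
Take delta = min(2, eps/6). Then 0 < |t + 2| < delta gives both |t + 2| < 2 and |t + 2| < eps/6, so |(-t^2 + 9) − 5| < eps.

delta = min(2, eps/6)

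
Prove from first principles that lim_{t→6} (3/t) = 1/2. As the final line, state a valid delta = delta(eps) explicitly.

Let eps > 0. We seek delta > 0 such that 0 < |t − 6| < delta implies |3/t − (1/2)| < eps.
|3/t − (1/2)| = 3·|6 − t|/(6·|t|) = 3|t − 6|/(6|t|).
Require delta ≤ 3 so that |t| > 6 − 3 = 3, hence 6|t| > 18.
Then |3/t − (1/2)| < 3|t − 6|/18, which is < eps when |t − 6| < 6eps.
Take delta = min(3, 6eps). Then 0 < |t − 6| < delta gives both |t − 6| < 3 and |t − 6| < 6eps, so |3/t − (1/2)| < eps.

delta = min(3, 6eps)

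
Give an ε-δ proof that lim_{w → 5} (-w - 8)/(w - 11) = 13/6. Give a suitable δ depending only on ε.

Let ε > 0. We want δ > 0 with 0 < |w − 5| < δ ⇒ |(-w - 8)/(w - 11) − (13/6)| < ε.
Combining over a common denominator, (-w - 8)/(w - 11) − (13/6) = [(-w - 8)·(-6) − (-13)·(w - 11)] / [(-6)·(w - 11)] = 19(w − 5) / ((-6)(w - 11)).
So |(-w - 8)/(w - 11) − (13/6)| = 19|w − 5| / (6·|w − 11|).
Require δ ≤ 3, so |w − 11| ≥ |-6| − |w − 5| > 6 − 3 = 3.
Hence |(-w - 8)/(w - 11) − (13/6)| < 19|w − 5|/(6·3) = (19/18)|w − 5|, which is < ε once |w − 5| < (18/19)ε.
Take δ = min(3, (18/19)ε). Then 0 < |w − 5| < δ forces both bounds, so |(-w - 8)/(w - 11) − (13/6)| < ε.

δ = min(3, (18/19)ε)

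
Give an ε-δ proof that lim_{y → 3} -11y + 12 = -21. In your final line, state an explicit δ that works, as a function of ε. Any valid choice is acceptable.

Fix ε > 0. We need δ > 0 so that 0 < |y − 3| < δ implies |(-11y + 12) + 21| < ε.
Since (-11y + 12) + 21 = -11(y − 3), we have |(-11y + 12) + 21| = 11|y − 3|.
Thus it suffices that |y − 3| < ε/11.
Take δ = ε/11. If 0 < |y − 3| < δ then |(-11y + 12) + 21| = 11|y − 3| < 11·(ε/11) = ε.

δ = ε/11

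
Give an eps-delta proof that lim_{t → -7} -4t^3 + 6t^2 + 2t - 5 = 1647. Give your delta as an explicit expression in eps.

delta = min(1, eps/764)

Suppose eps > 0. We want delta > 0 such that 0 < |t + 7| < delta implies |(-4t^3 + 6t^2 + 2t - 5) − 1647| < eps.
(-4t^3 + 6t^2 + 2t - 5) − 1647 = -4t^3 + 6t^2 + 2t - 1652 = (t + 7)(-4t^2 + 34t - 236).
So |(-4t^3 + 6t^2 + 2t - 5) − 1647| = |t + 7|·|-4t^2 + 34t - 236|.
Assume first that |t + 7| < 1, so |t| < 8. Then |-4t^2 + 34t - 236| ≤ 4·8^2 + 34·8 + 236 = 764.
Hence |(-4t^3 + 6t^2 + 2t - 5) − 1647| ≤ 764|t + 7| < eps provided |t + 7| < eps/764.
Take delta = min(1, eps/764). Then 0 < |t + 7| < delta gives both |t + 7| < 1 and |t + 7| < eps/764, so |(-4t^3 + 6t^2 + 2t - 5) − 1647| < eps.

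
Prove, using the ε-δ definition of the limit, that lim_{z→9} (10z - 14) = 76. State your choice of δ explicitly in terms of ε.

Fix ε > 0. We need δ > 0 so that 0 < |z − 9| < δ implies |(10z - 14) − 76| < ε.
|(10z - 14) − 76| = |10z - 90| = 10|z − 9|.
Thus it suffices that |z − 9| < ε/10.
Choosing δ = ε/10 gives |(10z - 14) − 76| = 10|z − 9| < ε whenever |z − 9| < δ.

δ = ε/10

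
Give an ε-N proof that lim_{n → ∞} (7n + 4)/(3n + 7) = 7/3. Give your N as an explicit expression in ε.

N = (37/9)/ε

Fix ε > 0. For n ≥ 1, |(7n + 4)/(3n + 7) − (7/3)| = |-37|/(3(3n + 7)) = 37/(3(3n + 7)).
Since 3n + 7 ≥ 3n for n ≥ 1, this is ≤ 37/(3·3n) = (37/9)/n.
So |(7n + 4)/(3n + 7) − (7/3)| < ε whenever n > (37/9)/ε.
Take N = (37/9)/ε. If n > N then |(7n + 4)/(3n + 7) − (7/3)| ≤ (37/9)/n < ε.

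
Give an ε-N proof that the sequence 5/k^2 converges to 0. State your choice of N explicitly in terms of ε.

Let ε > 0 be given. For k ≥ 1, |5/k^2 − 0| = 5/k^2.
5/k^2 < ε ⇔ k^2 > 5/ε ⇔ k > (5/ε)^{1/2}.
Take N = (5/ε)^{1/2}. Then k > N implies 5/k^2 < ε.

N = (5/ε)^{1/2}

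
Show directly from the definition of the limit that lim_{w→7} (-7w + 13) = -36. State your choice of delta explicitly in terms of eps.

delta = eps/7

Let eps > 0. We need delta > 0 so that 0 < |w − 7| < delta implies |(-7w + 13) + 36| < eps.
|(-7w + 13) + 36| = |-7w + 49| = 7|w − 7|.
So 7|w − 7| < eps exactly when |w − 7| < eps/7.
Take delta = eps/7. If 0 < |w − 7| < delta then |(-7w + 13) + 36| = 7|w − 7| < 7·(eps/7) = eps.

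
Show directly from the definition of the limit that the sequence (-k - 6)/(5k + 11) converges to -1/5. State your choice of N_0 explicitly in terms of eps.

Let eps > 0 be given. For k ≥ 1, |(-k - 6)/(5k + 11) + 1/5| = |-19|/(5(5k + 11)) = 19/(5(5k + 11)).
Since 5k + 11 ≥ 5k for k ≥ 1, this is ≤ 19/(5·5k) = (19/25)/k.
So |(-k - 6)/(5k + 11) + 1/5| < eps whenever k > (19/25)/eps.
Take N_0 = (19/25)/eps. If k > N_0 then |(-k - 6)/(5k + 11) + 1/5| ≤ (19/25)/k < eps.

N_0 = (19/25)/eps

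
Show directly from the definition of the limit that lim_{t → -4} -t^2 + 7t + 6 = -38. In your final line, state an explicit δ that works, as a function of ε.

δ = min(2, ε/17)

Fix ε > 0. We want δ > 0 such that 0 < |t + 4| < δ implies |(-t^2 + 7t + 6) + 38| < ε.
(-t^2 + 7t + 6) + 38 = -t^2 + 7t + 44 = (t + 4)(-t + 11).
So |(-t^2 + 7t + 6) + 38| = |t + 4|·|-t + 11|.
Assume first that |t + 4| < 2, so |t| < 6. Then |-t + 11| ≤ 6 + 11 = 17.
Hence |(-t^2 + 7t + 6) + 38| ≤ 17|t + 4| < ε provided |t + 4| < ε/17.
Choosing δ = min(2, ε/17) ensures both conditions, hence |(-t^2 + 7t + 6) + 38| < ε.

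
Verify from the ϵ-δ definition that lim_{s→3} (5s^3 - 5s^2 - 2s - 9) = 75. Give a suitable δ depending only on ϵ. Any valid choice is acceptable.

Let ϵ > 0. We want δ > 0 such that 0 < |s − 3| < δ implies |(5s^3 - 5s^2 - 2s - 9) − 75| < ϵ.
(5s^3 - 5s^2 - 2s - 9) − 75 = 5s^3 - 5s^2 - 2s - 84 = (s − 3)(5s^2 + 10s + 28).
So |(5s^3 - 5s^2 - 2s - 9) − 75| = |s − 3|·|5s^2 + 10s + 28|.
Assume first that |s − 3| < 1, so |s| < 4. Then |5s^2 + 10s + 28| ≤ 5·4^2 + 10·4 + 28 = 148.
Hence |(5s^3 - 5s^2 - 2s - 9) − 75| ≤ 148|s − 3| < ϵ provided |s − 3| < ϵ/148.
Take δ = min(1, ϵ/148). Then 0 < |s − 3| < δ gives both |s − 3| < 1 and |s − 3| < ϵ/148, so |(5s^3 - 5s^2 - 2s - 9) − 75| < ϵ.

δ = min(1, ϵ/148)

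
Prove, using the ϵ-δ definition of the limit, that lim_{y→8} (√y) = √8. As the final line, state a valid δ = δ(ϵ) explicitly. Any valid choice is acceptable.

Let ϵ > 0 be given. We want δ > 0 such that 0 < |y − 8| < δ implies |√y − √8| < ϵ.
Rationalise: √y − √8 = (y − 8)/(√y + √8), so |√y − √8| = |y − 8|/(√y + √8).
Restrict δ ≤ 8 so that |y − 8| < 8 forces y > 0, and then √y + √8 > √8.
Hence |√y − √8| < |y − 8|/√8, which is < ϵ once |y − 8| < √8·ϵ.
Take δ = min(8, √8·ϵ). If 0 < |y − 8| < δ then y > 0 and |√y − √8| < |y − 8|/√8 < ϵ.

δ = min(8, √8·ϵ)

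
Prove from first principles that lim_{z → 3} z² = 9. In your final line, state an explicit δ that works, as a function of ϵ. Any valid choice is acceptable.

Fix ϵ > 0. We seek δ > 0 with 0 < |z − 3| < δ ⇒ |z² − 9| < ϵ.
Factor: z² − 9 = (z − 3)(z + 3), so |z² − 9| = |z − 3|·|z + 3|.
Restrict δ ≤ 2. Then |z − 3| < 2 gives |z| < 5, so by the triangle inequality |z + 3| ≤ 5 + 3 = 8.
Hence |z² − 9| ≤ 8|z − 3|, which is < ϵ once |z − 3| < ϵ/8.
Take δ = min(2, ϵ/8). If 0 < |z − 3| < δ then both bounds hold and |z² − 9| ≤ 8|z − 3| < 8·(ϵ/8) = ϵ.

δ = min(2, ϵ/8)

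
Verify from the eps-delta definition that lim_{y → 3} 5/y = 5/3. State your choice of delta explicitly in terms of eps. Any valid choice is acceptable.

Suppose eps > 0. We seek delta > 0 such that 0 < |y − 3| < delta implies |5/y − (5/3)| < eps.
|5/y − (5/3)| = 5·|3 − y|/(3·|y|) = 5|y − 3|/(3|y|).
Restrict delta ≤ 3/2. Then |y − 3| < 3/2 gives |y| > 3/2, so 3|y| > 9/2.
Then |5/y − (5/3)| < 5|y − 3|/(9/2), which is < eps when |y − 3| < (9/10)eps.
Take delta = min(3/2, (9/10)eps). Then 0 < |y − 3| < delta gives both |y − 3| < 3/2 and |y − 3| < (9/10)eps, so |5/y − (5/3)| < eps.

delta = min(3/2, (9/10)eps)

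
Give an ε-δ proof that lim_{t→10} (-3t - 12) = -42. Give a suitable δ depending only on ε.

Let ε > 0. We need δ > 0 so that 0 < |t − 10| < δ implies |(-3t - 12) + 42| < ε.
Since (-3t - 12) + 42 = -3(t − 10), we have |(-3t - 12) + 42| = 3|t − 10|.
Thus it suffices that |t − 10| < ε/3.
Take δ = ε/3. If 0 < |t − 10| < δ then |(-3t - 12) + 42| = 3|t − 10| < 3·(ε/3) = ε.

δ = ε/3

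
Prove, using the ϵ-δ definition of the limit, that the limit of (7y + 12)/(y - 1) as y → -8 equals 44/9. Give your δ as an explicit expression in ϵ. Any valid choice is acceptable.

Fix ϵ > 0. We want δ > 0 with 0 < |y + 8| < δ ⇒ |(7y + 12)/(y - 1) − (44/9)| < ϵ.
Combining over a common denominator, (7y + 12)/(y - 1) − (44/9) = [(7y + 12)·(-9) − (-44)·(y - 1)] / [(-9)·(y - 1)] = -19(y + 8) / ((-9)(y - 1)).
So |(7y + 12)/(y - 1) − (44/9)| = 19|y + 8| / (9·|y − 1|).
Restrict δ ≤ 9/2. Then |y + 8| < 9/2 gives |y − 1| = |(y + 8) + (-9)| ≥ 9 − 9/2 = 9/2.
Hence |(7y + 12)/(y - 1) − (44/9)| < 19|y + 8|/(9·(9/2)) = (38/81)|y + 8|, which is < ϵ once |y + 8| < (81/38)ϵ.
Take δ = min(9/2, (81/38)ϵ). Then 0 < |y + 8| < δ forces both bounds, so |(7y + 12)/(y - 1) − (44/9)| < ϵ.

δ = min(9/2, (81/38)ϵ)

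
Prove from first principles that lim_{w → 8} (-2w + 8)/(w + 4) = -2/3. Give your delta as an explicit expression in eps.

delta = min(6, (9/2)eps)

Let eps > 0 be given. We want delta > 0 with 0 < |w − 8| < delta ⇒ |(-2w + 8)/(w + 4) + 2/3| < eps.
Combining over a common denominator, (-2w + 8)/(w + 4) + 2/3 = [(-2w + 8)·12 − (-8)·(w + 4)] / [12·(w + 4)] = -16(w − 8) / (12(w + 4)).
So |(-2w + 8)/(w + 4) + 2/3| = 16|w − 8| / (12·|w + 4|).
Require delta ≤ 6, so |w + 4| ≥ |12| − |w − 8| > 12 − 6 = 6.
Hence |(-2w + 8)/(w + 4) + 2/3| < 16|w − 8|/(12·6) = (2/9)|w − 8|, which is < eps once |w − 8| < (9/2)eps.
Take delta = min(6, (9/2)eps). Then 0 < |w − 8| < delta forces both bounds, so |(-2w + 8)/(w + 4) + 2/3| < eps.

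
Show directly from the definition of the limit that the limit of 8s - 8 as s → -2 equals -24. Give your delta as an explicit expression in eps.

delta = eps/8

Let eps > 0. We need delta > 0 so that 0 < |s + 2| < delta implies |(8s - 8) + 24| < eps.
|(8s - 8) + 24| = |8s + 16| = 8|s + 2|.
So 8|s + 2| < eps exactly when |s + 2| < eps/8.
Choosing delta = eps/8 gives |(8s - 8) + 24| = 8|s + 2| < eps whenever |s + 2| < delta.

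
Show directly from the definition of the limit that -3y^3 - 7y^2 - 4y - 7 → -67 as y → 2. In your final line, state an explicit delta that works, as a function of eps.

Fix eps > 0. We want delta > 0 such that 0 < |y − 2| < delta implies |(-3y^3 - 7y^2 - 4y - 7) + 67| < eps.
(-3y^3 - 7y^2 - 4y - 7) + 67 = -3y^3 - 7y^2 - 4y + 60 = (y − 2)(-3y^2 - 13y - 30).
So |(-3y^3 - 7y^2 - 4y - 7) + 67| = |y − 2|·|-3y^2 - 13y - 30|.
Require delta ≤ 1. Then |y − 2| < 1 gives |y| < 3, and by the triangle inequality |-3y^2 - 13y - 30| ≤ 3·3^2 + 13·3 + 30 = 96.
Hence |(-3y^3 - 7y^2 - 4y - 7) + 67| ≤ 96|y − 2| < eps provided |y − 2| < eps/96.
Take delta = min(1, eps/96). Then 0 < |y − 2| < delta gives both |y − 2| < 1 and |y − 2| < eps/96, so |(-3y^3 - 7y^2 - 4y - 7) + 67| < eps.

delta = min(1, eps/96)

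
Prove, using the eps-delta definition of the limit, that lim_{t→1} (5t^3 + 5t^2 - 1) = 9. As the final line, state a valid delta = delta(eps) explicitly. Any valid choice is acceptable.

Suppose eps > 0. We want delta > 0 such that 0 < |t − 1| < delta implies |(5t^3 + 5t^2 - 1) − 9| < eps.
(5t^3 + 5t^2 - 1) − 9 = 5t^3 + 5t^2 - 10 = (t − 1)(5t^2 + 10t + 10).
So |(5t^3 + 5t^2 - 1) − 9| = |t − 1|·|5t^2 + 10t + 10|.
Require delta ≤ 1. Then |t − 1| < 1 gives |t| < 2, and by the triangle inequality |5t^2 + 10t + 10| ≤ 5·2^2 + 10·2 + 10 = 50.
Hence |(5t^3 + 5t^2 - 1) − 9| ≤ 50|t − 1| < eps provided |t − 1| < eps/50.
Take delta = min(1, eps/50). Then 0 < |t − 1| < delta gives both |t − 1| < 1 and |t − 1| < eps/50, so |(5t^3 + 5t^2 - 1) − 9| < eps.

delta = min(1, eps/50)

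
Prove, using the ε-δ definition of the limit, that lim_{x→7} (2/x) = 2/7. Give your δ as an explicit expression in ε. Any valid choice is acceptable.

δ = min(7/2, (49/4)ε)

Suppose ε > 0. We seek δ > 0 such that 0 < |x − 7| < δ implies |2/x − (2/7)| < ε.
|2/x − (2/7)| = 2·|7 − x|/(7·|x|) = 2|x − 7|/(7|x|).
Restrict δ ≤ 7/2. Then |x − 7| < 7/2 gives |x| > 7/2, so 7|x| > 49/2.
Then |2/x − (2/7)| < 2|x − 7|/(49/2), which is < ε when |x − 7| < (49/4)ε.
Take δ = min(7/2, (49/4)ε). Then 0 < |x − 7| < δ gives both |x − 7| < 7/2 and |x − 7| < (49/4)ε, so |2/x − (2/7)| < ε.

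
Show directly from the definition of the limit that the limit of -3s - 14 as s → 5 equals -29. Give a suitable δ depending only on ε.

Let ε > 0. We need δ > 0 so that 0 < |s − 5| < δ implies |(-3s - 14) + 29| < ε.
|(-3s - 14) + 29| = |-3s + 15| = 3|s − 5|.
So 3|s − 5| < ε exactly when |s − 5| < ε/3.
Choosing δ = ε/3 gives |(-3s - 14) + 29| = 3|s − 5| < ε whenever |s − 5| < δ.

δ = ε/3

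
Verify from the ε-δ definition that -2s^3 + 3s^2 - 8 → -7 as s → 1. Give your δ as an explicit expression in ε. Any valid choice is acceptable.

Let ε > 0 be given. We want δ > 0 such that 0 < |s − 1| < δ implies |(-2s^3 + 3s^2 - 8) + 7| < ε.
(-2s^3 + 3s^2 - 8) + 7 = -2s^3 + 3s^2 - 1 = (s − 1)(-2s^2 + s + 1).
So |(-2s^3 + 3s^2 - 8) + 7| = |s − 1|·|-2s^2 + s + 1|.
Assume first that |s − 1| < 1, so |s| < 2. Then |-2s^2 + s + 1| ≤ 2·2^2 + 2 + 1 = 11.
Hence |(-2s^3 + 3s^2 - 8) + 7| ≤ 11|s − 1| < ε provided |s − 1| < ε/11.
Take δ = min(1, ε/11). Then 0 < |s − 1| < δ gives both |s − 1| < 1 and |s − 1| < ε/11, so |(-2s^3 + 3s^2 - 8) + 7| < ε.

δ = min(1, ε/11)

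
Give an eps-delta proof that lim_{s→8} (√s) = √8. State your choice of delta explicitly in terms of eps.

Let eps > 0 be given. We want delta > 0 such that 0 < |s − 8| < delta implies |√s − √8| < eps.
Multiplying by the conjugate, |√s − √8| = |s − 8|/(√s + √8).
Restrict delta ≤ 8 so that |s − 8| < 8 forces s > 0, and then √s + √8 > √8.
Hence |√s − √8| < |s − 8|/√8, which is < eps once |s − 8| < √8·eps.
Take delta = min(8, √8·eps). If 0 < |s − 8| < delta then s > 0 and |√s − √8| < |s − 8|/√8 < eps.

delta = min(8, √8·eps)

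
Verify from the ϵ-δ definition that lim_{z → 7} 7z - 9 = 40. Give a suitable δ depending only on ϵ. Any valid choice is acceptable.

Let ϵ > 0 be given. We need δ > 0 so that 0 < |z − 7| < δ implies |(7z - 9) − 40| < ϵ.
|(7z - 9) − 40| = |7z - 49| = 7|z − 7|.
So 7|z − 7| < ϵ exactly when |z − 7| < ϵ/7.
Choosing δ = ϵ/7 gives |(7z - 9) − 40| = 7|z − 7| < ϵ whenever |z − 7| < δ.

δ = ϵ/7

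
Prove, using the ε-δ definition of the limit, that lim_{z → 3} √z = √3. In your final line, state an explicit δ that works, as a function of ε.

δ = min(3, √3·ε)

Suppose ε > 0. We want δ > 0 such that 0 < |z − 3| < δ implies |√z − √3| < ε.
Rationalise: √z − √3 = (z − 3)/(√z + √3), so |√z − √3| = |z − 3|/(√z + √3).
Restrict δ ≤ 3 so that |z − 3| < 3 forces z > 0, and then √z + √3 > √3.
Hence |√z − √3| < |z − 3|/√3, which is < ε once |z − 3| < √3·ε.
Take δ = min(3, √3·ε). If 0 < |z − 3| < δ then z > 0 and |√z − √3| < |z − 3|/√3 < ε.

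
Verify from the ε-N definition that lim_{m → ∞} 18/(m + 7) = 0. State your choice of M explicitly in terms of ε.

Fix ε > 0. For m ≥ 1, |18/(m + 7) − 0| = 18/(m + 7) ≤ 18/m.
We need 18/m < ε, i.e. m > 18/ε.
Take M = 18/ε. If m > M then |18/(m + 7)| ≤ 18/m < ε.

M = 18/ε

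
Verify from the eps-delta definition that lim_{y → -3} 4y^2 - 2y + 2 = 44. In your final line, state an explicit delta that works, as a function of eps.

Let eps > 0 be given. We want delta > 0 such that 0 < |y + 3| < delta implies |(4y^2 - 2y + 2) − 44| < eps.
(4y^2 - 2y + 2) − 44 = 4y^2 - 2y - 42 = (y + 3)(4y - 14).
So |(4y^2 - 2y + 2) − 44| = |y + 3|·|4y - 14|.
Assume first that |y + 3| < 1, so |y| < 4. Then |4y - 14| ≤ 4·4 + 14 = 30.
Hence |(4y^2 - 2y + 2) − 44| ≤ 30|y + 3| < eps provided |y + 3| < eps/30.
Take delta = min(1, eps/30). Then 0 < |y + 3| < delta gives both |y + 3| < 1 and |y + 3| < eps/30, so |(4y^2 - 2y + 2) − 44| < eps.

delta = min(1, eps/30)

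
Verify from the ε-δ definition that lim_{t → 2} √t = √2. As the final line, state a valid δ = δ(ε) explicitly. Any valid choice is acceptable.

δ = min(2, √2·ε)

Suppose ε > 0. We want δ > 0 such that 0 < |t − 2| < δ implies |√t − √2| < ε.
Rationalise: √t − √2 = (t − 2)/(√t + √2), so |√t − √2| = |t − 2|/(√t + √2).
Restrict δ ≤ 2 so that |t − 2| < 2 forces t > 0, and then √t + √2 > √2.
Hence |√t − √2| < |t − 2|/√2, which is < ε once |t − 2| < √2·ε.
Take δ = min(2, √2·ε). If 0 < |t − 2| < δ then t > 0 and |√t − √2| < |t − 2|/√2 < ε.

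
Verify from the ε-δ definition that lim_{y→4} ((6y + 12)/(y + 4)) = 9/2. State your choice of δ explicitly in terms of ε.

δ = min(4, (8/3)ε)

Let ε > 0 be given. We want δ > 0 with 0 < |y − 4| < δ ⇒ |(6y + 12)/(y + 4) − (9/2)| < ε.
Combining over a common denominator, (6y + 12)/(y + 4) − (9/2) = [(6y + 12)·8 − 36·(y + 4)] / [8·(y + 4)] = 12(y − 4) / (8(y + 4)).
So |(6y + 12)/(y + 4) − (9/2)| = 12|y − 4| / (8·|y + 4|).
Require δ ≤ 4, so |y + 4| ≥ |8| − |y − 4| > 8 − 4 = 4.
Hence |(6y + 12)/(y + 4) − (9/2)| < 12|y − 4|/(8·4) = (3/8)|y − 4|, which is < ε once |y − 4| < (8/3)ε.
Take δ = min(4, (8/3)ε). Then 0 < |y − 4| < δ forces both bounds, so |(6y + 12)/(y + 4) − (9/2)| < ε.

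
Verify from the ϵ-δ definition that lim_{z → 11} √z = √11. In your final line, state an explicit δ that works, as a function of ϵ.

Let ϵ > 0. We want δ > 0 such that 0 < |z − 11| < δ implies |√z − √11| < ϵ.
Multiplying by the conjugate, |√z − √11| = |z − 11|/(√z + √11).
Restrict δ ≤ 11 so that |z − 11| < 11 forces z > 0, and then √z + √11 > √11.
Hence |√z − √11| < |z − 11|/√11, which is < ϵ once |z − 11| < √11·ϵ.
Take δ = min(11, √11·ϵ). If 0 < |z − 11| < δ then z > 0 and |√z − √11| < |z − 11|/√11 < ϵ.

δ = min(11, √11·ϵ)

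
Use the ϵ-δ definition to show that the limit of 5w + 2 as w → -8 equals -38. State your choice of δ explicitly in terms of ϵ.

δ = ϵ/5

Fix ϵ > 0. We need δ > 0 so that 0 < |w + 8| < δ implies |(5w + 2) + 38| < ϵ.
|(5w + 2) + 38| = |5w + 40| = 5|w + 8|.
Thus it suffices that |w + 8| < ϵ/5.
Take δ = ϵ/5. If 0 < |w + 8| < δ then |(5w + 2) + 38| = 5|w + 8| < 5·(ϵ/5) = ϵ.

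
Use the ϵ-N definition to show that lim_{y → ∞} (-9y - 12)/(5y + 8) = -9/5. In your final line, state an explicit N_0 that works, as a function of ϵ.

N_0 = (12/25)/ϵ

Fix ϵ > 0. We seek N_0 > 0 such that y > N_0 implies |(-9y - 12)/(5y + 8) + 9/5| < ϵ.
(-9y - 12)/(5y + 8) + 9/5 = (5(-9y - 12) − (-9)(5y + 8)) / (5(5y + 8)) = 12/(5(5y + 8)).
For y > 0 we have 5y + 8 > 5y, so |(-9y - 12)/(5y + 8) + 9/5| = 12/(5(5y + 8)) < 12/(5·5y) = (12/25)/y.
Thus |(-9y - 12)/(5y + 8) + 9/5| < ϵ whenever y > (12/25)/ϵ.
Take N_0 = (12/25)/ϵ. If y > N_0 then |(-9y - 12)/(5y + 8) + 9/5| < (12/25)/y < ϵ.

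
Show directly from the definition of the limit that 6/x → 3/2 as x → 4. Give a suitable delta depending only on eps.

delta = min(2, (4/3)eps)

Let eps > 0 be given. We seek delta > 0 such that 0 < |x − 4| < delta implies |6/x − (3/2)| < eps.
|6/x − (3/2)| = 6·|4 − x|/(4·|x|) = 6|x − 4|/(4|x|).
Require delta ≤ 2 so that |x| > 4 − 2 = 2, hence 4|x| > 8.
Then |6/x − (3/2)| < 6|x − 4|/8, which is < eps when |x − 4| < (4/3)eps.
Take delta = min(2, (4/3)eps). Then 0 < |x − 4| < delta gives both |x − 4| < 2 and |x − 4| < (4/3)eps, so |6/x − (3/2)| < eps.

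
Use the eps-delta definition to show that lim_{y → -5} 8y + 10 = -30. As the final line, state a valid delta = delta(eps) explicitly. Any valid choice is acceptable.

Let eps > 0 be given. We need delta > 0 so that 0 < |y + 5| < delta implies |(8y + 10) + 30| < eps.
Since (8y + 10) + 30 = 8(y + 5), we have |(8y + 10) + 30| = 8|y + 5|.
Thus it suffices that |y + 5| < eps/8.
Take delta = eps/8. If 0 < |y + 5| < delta then |(8y + 10) + 30| = 8|y + 5| < 8·(eps/8) = eps.

delta = eps/8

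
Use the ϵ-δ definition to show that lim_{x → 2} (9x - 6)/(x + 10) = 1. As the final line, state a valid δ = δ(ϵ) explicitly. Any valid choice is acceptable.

Let ϵ > 0 be given. We want δ > 0 with 0 < |x − 2| < δ ⇒ |(9x - 6)/(x + 10) − 1| < ϵ.
Combining over a common denominator, (9x - 6)/(x + 10) − 1 = [(9x - 6)·12 − 12·(x + 10)] / [12·(x + 10)] = 96(x − 2) / (12(x + 10)).
So |(9x - 6)/(x + 10) − 1| = 96|x − 2| / (12·|x + 10|).
Restrict δ ≤ 6. Then |x − 2| < 6 gives |x + 10| = |(x − 2) + 12| ≥ 12 − 6 = 6.
Hence |(9x - 6)/(x + 10) − 1| < 96|x − 2|/(12·6) = (4/3)|x − 2|, which is < ϵ once |x − 2| < (3/4)ϵ.
Take δ = min(6, (3/4)ϵ). Then 0 < |x − 2| < δ forces both bounds, so |(9x - 6)/(x + 10) − 1| < ϵ.

δ = min(6, (3/4)ϵ)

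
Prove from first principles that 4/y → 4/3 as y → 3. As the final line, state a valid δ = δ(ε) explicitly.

δ = min(3/2, (9/8)ε)

Suppose ε > 0. We seek δ > 0 such that 0 < |y − 3| < δ implies |4/y − (4/3)| < ε.
|4/y − (4/3)| = 4·|3 − y|/(3·|y|) = 4|y − 3|/(3|y|).
Restrict δ ≤ 3/2. Then |y − 3| < 3/2 gives |y| > 3/2, so 3|y| > 9/2.
Then |4/y − (4/3)| < 4|y − 3|/(9/2), which is < ε when |y − 3| < (9/8)ε.
Take δ = min(3/2, (9/8)ε). Then 0 < |y − 3| < δ gives both |y − 3| < 3/2 and |y − 3| < (9/8)ε, so |4/y − (4/3)| < ε.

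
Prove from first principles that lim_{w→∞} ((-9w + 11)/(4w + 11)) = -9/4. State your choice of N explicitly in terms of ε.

Let ε > 0 be given. We seek N > 0 such that w > N implies |(-9w + 11)/(4w + 11) + 9/4| < ε.
(-9w + 11)/(4w + 11) + 9/4 = (4(-9w + 11) − (-9)(4w + 11)) / (4(4w + 11)) = 143/(4(4w + 11)).
For w > 0 we have 4w + 11 > 4w, so |(-9w + 11)/(4w + 11) + 9/4| = 143/(4(4w + 11)) < 143/(4·4w) = (143/16)/w.
Thus |(-9w + 11)/(4w + 11) + 9/4| < ε whenever w > (143/16)/ε.
Take N = (143/16)/ε. If w > N then |(-9w + 11)/(4w + 11) + 9/4| < (143/16)/w < ε.

N = (143/16)/ε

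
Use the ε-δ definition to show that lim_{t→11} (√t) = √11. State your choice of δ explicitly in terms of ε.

δ = min(11, √11·ε)

Suppose ε > 0. We want δ > 0 such that 0 < |t − 11| < δ implies |√t − √11| < ε.
Rationalise: √t − √11 = (t − 11)/(√t + √11), so |√t − √11| = |t − 11|/(√t + √11).
Restrict δ ≤ 11 so that |t − 11| < 11 forces t > 0, and then √t + √11 > √11.
Hence |√t − √11| < |t − 11|/√11, which is < ε once |t − 11| < √11·ε.
Take δ = min(11, √11·ε). If 0 < |t − 11| < δ then t > 0 and |√t − √11| < |t − 11|/√11 < ε.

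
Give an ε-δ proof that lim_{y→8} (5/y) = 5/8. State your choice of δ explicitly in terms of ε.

Suppose ε > 0. We seek δ > 0 such that 0 < |y − 8| < δ implies |5/y − (5/8)| < ε.
|5/y − (5/8)| = 5·|8 − y|/(8·|y|) = 5|y − 8|/(8|y|).
Restrict δ ≤ 4. Then |y − 8| < 4 gives |y| > 4, so 8|y| > 32.
Then |5/y − (5/8)| < 5|y − 8|/32, which is < ε when |y − 8| < (32/5)ε.
Take δ = min(4, (32/5)ε). Then 0 < |y − 8| < δ gives both |y − 8| < 4 and |y − 8| < (32/5)ε, so |5/y − (5/8)| < ε.

δ = min(4, (32/5)ε)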